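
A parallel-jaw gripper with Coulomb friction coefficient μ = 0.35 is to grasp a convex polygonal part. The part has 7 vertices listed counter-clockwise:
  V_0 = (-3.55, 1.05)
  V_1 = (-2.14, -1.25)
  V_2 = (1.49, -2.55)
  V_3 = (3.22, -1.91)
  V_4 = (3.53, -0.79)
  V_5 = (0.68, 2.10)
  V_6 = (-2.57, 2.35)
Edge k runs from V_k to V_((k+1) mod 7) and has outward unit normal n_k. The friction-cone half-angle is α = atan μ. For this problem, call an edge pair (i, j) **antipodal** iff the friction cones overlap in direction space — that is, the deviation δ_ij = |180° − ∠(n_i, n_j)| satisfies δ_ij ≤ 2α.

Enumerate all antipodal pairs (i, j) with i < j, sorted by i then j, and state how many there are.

count = 6; pairs: (0,4), (1,4), (1,5), (2,5), (2,6), (3,6)

α = atan 0.35 = 19.29°;  2α = 38.58°
n_0 = (-0.8525, -0.5226)
n_1 = (-0.3372, -0.9414)
n_2 = (+0.3470, -0.9379)
n_3 = (+0.9638, -0.2668)
n_4 = (+0.7120, +0.7022)
n_5 = (+0.0767, +0.9971)
n_6 = (-0.7985, +0.6020)
  (0,1): δ = 141.21°  ·
  (0,2): δ = 101.21°  ·
  (0,3): δ = 46.98°  ·
  (0,4): δ = 13.09°  ✓
  (0,5): δ = 54.09°  ·
  (0,6): δ = 111.48°  ·
  (1,2): δ = 139.99°  ·
  (1,3): δ = 85.77°  ·
  (1,4): δ = 25.70°  ✓
  (1,5): δ = 15.31°  ✓
  (1,6): δ = 72.69°  ·
  (2,3): δ = 125.77°  ·
  (2,4): δ = 65.70°  ·
  (2,5): δ = 24.70°  ✓
  (2,6): δ = 32.69°  ✓
  (3,4): δ = 119.93°  ·
  (3,5): δ = 78.93°  ·
  (3,6): δ = 21.54°  ✓
  (4,5): δ = 139.00°  ·
  (4,6): δ = 81.61°  ·
  (5,6): δ = 122.61°  ·
antipodal pairs: 6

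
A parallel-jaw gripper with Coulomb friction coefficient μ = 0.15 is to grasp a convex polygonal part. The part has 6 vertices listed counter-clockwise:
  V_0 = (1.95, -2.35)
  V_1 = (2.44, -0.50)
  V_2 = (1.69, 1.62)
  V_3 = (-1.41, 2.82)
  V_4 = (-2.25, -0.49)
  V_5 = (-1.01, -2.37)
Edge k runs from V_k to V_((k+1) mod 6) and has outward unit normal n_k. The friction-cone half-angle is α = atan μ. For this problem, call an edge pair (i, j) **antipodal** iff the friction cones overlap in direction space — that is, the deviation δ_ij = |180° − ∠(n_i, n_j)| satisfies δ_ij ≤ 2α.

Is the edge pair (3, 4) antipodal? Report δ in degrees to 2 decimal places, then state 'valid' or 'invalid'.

δ = 132.35°, invalid

α = atan 0.15 = 8.53°;  2α = 17.06°
edge 3: e_3 = (-0.84, -3.31);  n_3 = (-0.9693, +0.2460)
edge 4: e_4 = (+1.24, -1.88);  n_4 = (-0.8348, -0.5506)
∠(n_3, n_4) = 47.65°
δ = |180° − 47.65°| = 132.35°
132.35° > 2α = 17.06°  →  invalid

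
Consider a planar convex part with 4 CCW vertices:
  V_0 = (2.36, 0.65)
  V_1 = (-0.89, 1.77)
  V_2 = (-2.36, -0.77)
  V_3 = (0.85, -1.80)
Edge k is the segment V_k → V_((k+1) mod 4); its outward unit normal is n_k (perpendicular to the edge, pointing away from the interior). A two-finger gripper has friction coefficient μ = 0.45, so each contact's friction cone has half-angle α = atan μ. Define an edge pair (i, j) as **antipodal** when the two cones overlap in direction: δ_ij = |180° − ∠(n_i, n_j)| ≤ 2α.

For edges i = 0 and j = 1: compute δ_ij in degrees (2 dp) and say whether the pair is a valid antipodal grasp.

α = atan 0.45 = 24.23°;  2α = 48.46°
edge 0: e_0 = (-3.25, +1.12);  n_0 = (+0.3258, +0.9454)
edge 1: e_1 = (-1.47, -2.54);  n_1 = (-0.8655, +0.5009)
∠(n_0, n_1) = 78.96°
δ = |180° − 78.96°| = 101.04°
101.04° > 2α = 48.46°  →  invalid

δ = 101.04°, invalid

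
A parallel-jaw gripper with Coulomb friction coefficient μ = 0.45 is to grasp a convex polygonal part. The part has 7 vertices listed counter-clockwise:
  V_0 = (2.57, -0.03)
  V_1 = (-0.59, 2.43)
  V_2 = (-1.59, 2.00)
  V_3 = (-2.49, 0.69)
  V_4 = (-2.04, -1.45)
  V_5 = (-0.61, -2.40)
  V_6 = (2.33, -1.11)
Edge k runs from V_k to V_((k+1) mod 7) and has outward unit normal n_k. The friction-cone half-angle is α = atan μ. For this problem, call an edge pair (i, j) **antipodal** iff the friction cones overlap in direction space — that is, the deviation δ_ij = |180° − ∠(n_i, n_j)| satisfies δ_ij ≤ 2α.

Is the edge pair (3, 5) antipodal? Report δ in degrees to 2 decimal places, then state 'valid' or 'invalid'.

α = atan 0.45 = 24.23°;  2α = 48.46°
edge 3: e_3 = (+0.45, -2.14);  n_3 = (-0.9786, -0.2058)
edge 5: e_5 = (+2.94, +1.29);  n_5 = (+0.4018, -0.9157)
∠(n_3, n_5) = 101.82°
δ = |180° − 101.82°| = 78.18°
78.18° > 2α = 48.46°  →  invalid

δ = 78.18°, invalid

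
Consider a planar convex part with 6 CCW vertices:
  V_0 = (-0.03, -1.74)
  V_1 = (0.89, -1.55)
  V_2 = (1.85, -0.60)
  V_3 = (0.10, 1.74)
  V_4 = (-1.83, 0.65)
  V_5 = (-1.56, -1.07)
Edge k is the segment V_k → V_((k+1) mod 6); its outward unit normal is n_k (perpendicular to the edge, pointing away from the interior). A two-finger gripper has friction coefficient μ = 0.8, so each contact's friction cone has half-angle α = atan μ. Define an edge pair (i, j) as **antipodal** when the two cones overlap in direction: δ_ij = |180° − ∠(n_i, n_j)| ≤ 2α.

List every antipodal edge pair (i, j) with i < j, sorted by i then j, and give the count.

α = atan 0.8 = 38.66°;  2α = 77.32°
n_0 = (+0.2023, -0.9793)
n_1 = (+0.7034, -0.7108)
n_2 = (+0.8008, +0.5989)
n_3 = (-0.4918, +0.8707)
n_4 = (-0.9879, -0.1551)
n_5 = (-0.4011, -0.9160)
  (0,1): δ = 146.97°  ·
  (0,2): δ = 64.88°  ✓
  (0,3): δ = 17.79°  ✓
  (0,4): δ = 87.25°  ·
  (0,5): δ = 144.68°  ·
  (1,2): δ = 97.91°  ·
  (1,3): δ = 15.24°  ✓
  (1,4): δ = 54.22°  ✓
  (1,5): δ = 111.65°  ·
  (2,3): δ = 97.34°  ·
  (2,4): δ = 27.87°  ✓
  (2,5): δ = 29.56°  ✓
  (3,4): δ = 110.54°  ·
  (3,5): δ = 53.11°  ✓
  (4,5): δ = 122.57°  ·
antipodal pairs: 7

count = 7; pairs: (0,2), (0,3), (1,3), (1,4), (2,4), (2,5), (3,5)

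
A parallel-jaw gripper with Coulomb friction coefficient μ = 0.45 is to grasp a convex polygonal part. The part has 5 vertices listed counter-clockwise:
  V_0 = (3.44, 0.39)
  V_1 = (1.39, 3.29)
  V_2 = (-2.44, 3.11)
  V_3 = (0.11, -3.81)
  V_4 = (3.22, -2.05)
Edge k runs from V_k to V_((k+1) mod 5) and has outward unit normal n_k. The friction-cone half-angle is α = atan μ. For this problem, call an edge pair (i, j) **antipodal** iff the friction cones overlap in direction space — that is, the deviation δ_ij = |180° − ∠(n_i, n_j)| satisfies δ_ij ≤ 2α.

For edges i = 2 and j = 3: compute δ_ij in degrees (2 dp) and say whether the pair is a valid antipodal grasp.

α = atan 0.45 = 24.23°;  2α = 48.46°
edge 2: e_2 = (+2.55, -6.92);  n_2 = (-0.9383, -0.3458)
edge 3: e_3 = (+3.11, +1.76);  n_3 = (+0.4925, -0.8703)
∠(n_2, n_3) = 99.28°
δ = |180° − 99.28°| = 80.72°
80.72° > 2α = 48.46°  →  invalid

δ = 80.72°, invalid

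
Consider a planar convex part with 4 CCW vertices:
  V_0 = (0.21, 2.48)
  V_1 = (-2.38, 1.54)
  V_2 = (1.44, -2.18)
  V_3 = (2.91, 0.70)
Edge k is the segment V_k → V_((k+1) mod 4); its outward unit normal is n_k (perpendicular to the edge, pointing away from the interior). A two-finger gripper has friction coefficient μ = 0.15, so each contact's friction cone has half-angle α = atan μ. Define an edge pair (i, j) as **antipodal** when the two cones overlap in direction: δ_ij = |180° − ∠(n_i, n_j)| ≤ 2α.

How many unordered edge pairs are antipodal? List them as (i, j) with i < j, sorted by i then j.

count = 1; pairs: (1,3)

α = atan 0.15 = 8.53°;  2α = 17.06°
n_0 = (-0.3412, +0.9400)
n_1 = (-0.6977, -0.7164)
n_2 = (+0.8907, -0.4546)
n_3 = (+0.5504, +0.8349)
  (0,1): δ = 64.19°  ·
  (0,2): δ = 43.01°  ·
  (0,3): δ = 126.66°  ·
  (1,2): δ = 72.80°  ·
  (1,3): δ = 10.84°  ✓
  (2,3): δ = 96.35°  ·
antipodal pairs: 1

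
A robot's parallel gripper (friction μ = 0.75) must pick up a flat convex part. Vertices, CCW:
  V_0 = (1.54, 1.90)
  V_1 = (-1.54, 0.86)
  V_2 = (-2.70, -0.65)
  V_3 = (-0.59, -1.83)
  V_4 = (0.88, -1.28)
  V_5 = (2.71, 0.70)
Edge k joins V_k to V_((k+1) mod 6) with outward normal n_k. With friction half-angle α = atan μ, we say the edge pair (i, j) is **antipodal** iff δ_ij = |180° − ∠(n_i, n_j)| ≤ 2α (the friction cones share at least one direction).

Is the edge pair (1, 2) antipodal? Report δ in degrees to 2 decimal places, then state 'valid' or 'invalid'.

δ = 81.68°, invalid

α = atan 0.75 = 36.87°;  2α = 73.74°
edge 1: e_1 = (-1.16, -1.51);  n_1 = (-0.7930, +0.6092)
edge 2: e_2 = (+2.11, -1.18);  n_2 = (-0.4881, -0.8728)
∠(n_1, n_2) = 98.32°
δ = |180° − 98.32°| = 81.68°
81.68° > 2α = 73.74°  →  invalid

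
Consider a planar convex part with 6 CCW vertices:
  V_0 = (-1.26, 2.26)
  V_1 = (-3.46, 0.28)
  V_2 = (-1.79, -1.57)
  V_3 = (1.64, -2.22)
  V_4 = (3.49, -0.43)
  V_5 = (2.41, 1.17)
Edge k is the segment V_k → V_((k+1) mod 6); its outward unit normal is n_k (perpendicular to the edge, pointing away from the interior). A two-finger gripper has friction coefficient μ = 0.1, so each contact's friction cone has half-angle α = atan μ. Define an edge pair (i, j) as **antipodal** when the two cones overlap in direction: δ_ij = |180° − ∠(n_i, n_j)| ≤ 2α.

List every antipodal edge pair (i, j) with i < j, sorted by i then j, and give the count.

α = atan 0.1 = 5.71°;  2α = 11.42°
n_0 = (-0.6690, +0.7433)
n_1 = (-0.7423, -0.6701)
n_2 = (-0.1862, -0.9825)
n_3 = (+0.6954, -0.7187)
n_4 = (+0.8288, +0.5595)
n_5 = (+0.2847, +0.9586)
  (0,1): δ = 89.91°  ·
  (0,2): δ = 52.72°  ·
  (0,3): δ = 2.07°  ✓
  (0,4): δ = 82.03°  ·
  (0,5): δ = 121.47°  ·
  (1,2): δ = 142.80°  ·
  (1,3): δ = 88.02°  ·
  (1,4): δ = 8.05°  ✓
  (1,5): δ = 31.39°  ·
  (2,3): δ = 125.21°  ·
  (2,4): δ = 45.25°  ·
  (2,5): δ = 5.81°  ✓
  (3,4): δ = 100.04°  ·
  (3,5): δ = 60.60°  ·
  (4,5): δ = 140.56°  ·
antipodal pairs: 3

count = 3; pairs: (0,3), (1,4), (2,5)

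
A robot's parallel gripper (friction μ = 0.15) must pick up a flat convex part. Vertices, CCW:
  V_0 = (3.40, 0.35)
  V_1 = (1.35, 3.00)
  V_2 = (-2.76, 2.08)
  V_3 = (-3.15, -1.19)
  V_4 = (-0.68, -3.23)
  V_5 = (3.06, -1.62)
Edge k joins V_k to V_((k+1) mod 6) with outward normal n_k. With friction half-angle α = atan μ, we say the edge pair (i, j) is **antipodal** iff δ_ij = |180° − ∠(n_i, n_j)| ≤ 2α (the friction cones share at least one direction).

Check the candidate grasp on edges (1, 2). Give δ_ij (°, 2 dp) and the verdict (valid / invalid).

δ = 109.42°, invalid

α = atan 0.15 = 8.53°;  2α = 17.06°
edge 1: e_1 = (-4.11, -0.92);  n_1 = (-0.2184, +0.9759)
edge 2: e_2 = (-0.39, -3.27);  n_2 = (-0.9930, +0.1184)
∠(n_1, n_2) = 70.58°
δ = |180° − 70.58°| = 109.42°
109.42° > 2α = 17.06°  →  invalid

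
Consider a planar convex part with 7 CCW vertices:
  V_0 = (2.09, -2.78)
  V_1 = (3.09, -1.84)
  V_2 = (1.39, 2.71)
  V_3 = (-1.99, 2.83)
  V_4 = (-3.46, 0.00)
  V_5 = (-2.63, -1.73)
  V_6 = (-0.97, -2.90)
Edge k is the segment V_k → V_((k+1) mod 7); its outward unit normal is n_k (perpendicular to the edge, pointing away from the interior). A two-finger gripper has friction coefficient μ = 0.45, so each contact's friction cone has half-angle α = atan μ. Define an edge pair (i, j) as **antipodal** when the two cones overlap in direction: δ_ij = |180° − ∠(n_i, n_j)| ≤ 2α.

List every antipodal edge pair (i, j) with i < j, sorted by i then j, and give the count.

α = atan 0.45 = 24.23°;  2α = 48.46°
n_0 = (+0.6849, -0.7286)
n_1 = (+0.9368, +0.3500)
n_2 = (+0.0355, +0.9994)
n_3 = (-0.8874, +0.4610)
n_4 = (-0.9016, -0.4326)
n_5 = (-0.5761, -0.8174)
n_6 = (+0.0392, -0.9992)
  (0,1): δ = 112.74°  ·
  (0,2): δ = 45.26°  ✓
  (0,3): δ = 19.32°  ✓
  (0,4): δ = 72.40°  ·
  (0,5): δ = 101.59°  ·
  (0,6): δ = 139.02°  ·
  (1,2): δ = 112.52°  ·
  (1,3): δ = 47.94°  ✓
  (1,4): δ = 5.14°  ✓
  (1,5): δ = 34.34°  ✓
  (1,6): δ = 71.76°  ·
  (2,3): δ = 115.42°  ·
  (2,4): δ = 62.34°  ·
  (2,5): δ = 33.14°  ✓
  (2,6): δ = 4.28°  ✓
  (3,4): δ = 126.92°  ·
  (3,5): δ = 97.73°  ·
  (3,6): δ = 60.31°  ·
  (4,5): δ = 150.81°  ·
  (4,6): δ = 113.38°  ·
  (5,6): δ = 142.58°  ·
antipodal pairs: 7

count = 7; pairs: (0,2), (0,3), (1,3), (1,4), (1,5), (2,5), (2,6)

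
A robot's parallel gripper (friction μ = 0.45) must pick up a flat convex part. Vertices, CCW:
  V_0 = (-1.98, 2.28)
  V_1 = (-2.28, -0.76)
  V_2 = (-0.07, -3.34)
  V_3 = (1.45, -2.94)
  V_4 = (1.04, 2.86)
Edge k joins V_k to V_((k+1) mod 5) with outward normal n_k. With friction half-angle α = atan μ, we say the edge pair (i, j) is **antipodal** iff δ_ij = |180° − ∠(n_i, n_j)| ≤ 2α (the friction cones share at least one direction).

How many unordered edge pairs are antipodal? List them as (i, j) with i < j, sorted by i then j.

count = 3; pairs: (0,3), (1,3), (2,4)

α = atan 0.45 = 24.23°;  2α = 48.46°
n_0 = (-0.9952, +0.0982)
n_1 = (-0.7595, -0.6505)
n_2 = (+0.2545, -0.9671)
n_3 = (+0.9975, +0.0705)
n_4 = (-0.1886, +0.9821)
  (0,1): δ = 133.78°  ·
  (0,2): δ = 69.62°  ·
  (0,3): δ = 9.68°  ✓
  (0,4): δ = 106.51°  ·
  (1,2): δ = 115.84°  ·
  (1,3): δ = 36.54°  ✓
  (1,4): δ = 60.29°  ·
  (2,3): δ = 100.70°  ·
  (2,4): δ = 3.87°  ✓
  (3,4): δ = 83.17°  ·
antipodal pairs: 3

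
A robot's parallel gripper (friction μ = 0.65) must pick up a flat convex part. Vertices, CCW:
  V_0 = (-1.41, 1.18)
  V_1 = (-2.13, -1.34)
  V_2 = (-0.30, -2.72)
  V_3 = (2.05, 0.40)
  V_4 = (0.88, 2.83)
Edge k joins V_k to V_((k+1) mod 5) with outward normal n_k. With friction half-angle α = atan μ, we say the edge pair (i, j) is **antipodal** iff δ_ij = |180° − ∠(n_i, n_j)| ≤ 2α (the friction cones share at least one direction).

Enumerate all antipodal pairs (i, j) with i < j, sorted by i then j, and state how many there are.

α = atan 0.65 = 33.02°;  2α = 66.05°
n_0 = (-0.9615, +0.2747)
n_1 = (-0.6021, -0.7984)
n_2 = (+0.7988, -0.6016)
n_3 = (+0.9010, +0.4338)
n_4 = (-0.5846, +0.8113)
  (0,1): δ = 111.07°  ·
  (0,2): δ = 21.04°  ✓
  (0,3): δ = 41.66°  ✓
  (0,4): δ = 141.72°  ·
  (1,2): δ = 89.97°  ·
  (1,3): δ = 27.27°  ✓
  (1,4): δ = 72.79°  ·
  (2,3): δ = 117.30°  ·
  (2,4): δ = 17.24°  ✓
  (3,4): δ = 79.94°  ·
antipodal pairs: 4

count = 4; pairs: (0,2), (0,3), (1,3), (2,4)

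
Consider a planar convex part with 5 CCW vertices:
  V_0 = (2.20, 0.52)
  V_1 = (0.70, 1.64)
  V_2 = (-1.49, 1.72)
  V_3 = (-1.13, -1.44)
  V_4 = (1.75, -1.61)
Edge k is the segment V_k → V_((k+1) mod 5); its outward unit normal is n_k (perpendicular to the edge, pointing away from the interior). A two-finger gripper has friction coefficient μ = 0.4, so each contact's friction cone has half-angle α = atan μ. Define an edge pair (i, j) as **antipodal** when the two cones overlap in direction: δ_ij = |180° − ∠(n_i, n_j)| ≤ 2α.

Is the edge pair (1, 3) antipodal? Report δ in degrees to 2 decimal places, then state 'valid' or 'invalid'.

δ = 1.29°, valid

α = atan 0.4 = 21.80°;  2α = 43.60°
edge 1: e_1 = (-2.19, +0.08);  n_1 = (+0.0365, +0.9993)
edge 3: e_3 = (+2.88, -0.17);  n_3 = (-0.0589, -0.9983)
∠(n_1, n_3) = 178.71°
δ = |180° − 178.71°| = 1.29°
1.29° ≤ 2α = 43.60°  →  valid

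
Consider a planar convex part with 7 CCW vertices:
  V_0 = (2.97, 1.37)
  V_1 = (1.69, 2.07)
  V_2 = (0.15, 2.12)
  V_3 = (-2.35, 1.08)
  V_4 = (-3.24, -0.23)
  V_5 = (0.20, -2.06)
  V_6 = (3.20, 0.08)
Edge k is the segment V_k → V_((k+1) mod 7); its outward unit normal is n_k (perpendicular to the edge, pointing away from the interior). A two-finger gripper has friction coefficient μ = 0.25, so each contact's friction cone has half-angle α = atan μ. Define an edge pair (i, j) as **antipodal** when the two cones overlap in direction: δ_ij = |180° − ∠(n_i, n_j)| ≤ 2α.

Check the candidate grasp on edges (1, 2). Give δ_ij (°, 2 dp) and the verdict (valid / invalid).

α = atan 0.25 = 14.04°;  2α = 28.07°
edge 1: e_1 = (-1.54, +0.05);  n_1 = (+0.0325, +0.9995)
edge 2: e_2 = (-2.50, -1.04);  n_2 = (-0.3841, +0.9233)
∠(n_1, n_2) = 24.45°
δ = |180° − 24.45°| = 155.55°
155.55° > 2α = 28.07°  →  invalid

δ = 155.55°, invalid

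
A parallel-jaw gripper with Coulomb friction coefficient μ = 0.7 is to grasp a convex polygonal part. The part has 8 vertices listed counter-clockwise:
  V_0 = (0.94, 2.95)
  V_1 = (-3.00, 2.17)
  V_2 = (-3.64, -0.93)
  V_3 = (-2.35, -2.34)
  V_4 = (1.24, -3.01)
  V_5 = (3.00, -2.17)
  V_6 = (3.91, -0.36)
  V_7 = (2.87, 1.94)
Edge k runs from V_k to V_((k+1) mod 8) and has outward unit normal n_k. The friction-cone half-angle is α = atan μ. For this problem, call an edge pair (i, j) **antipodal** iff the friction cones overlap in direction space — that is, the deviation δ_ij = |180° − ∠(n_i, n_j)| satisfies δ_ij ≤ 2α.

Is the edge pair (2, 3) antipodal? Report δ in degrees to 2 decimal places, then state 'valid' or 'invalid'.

α = atan 0.7 = 34.99°;  2α = 69.98°
edge 2: e_2 = (+1.29, -1.41);  n_2 = (-0.7378, -0.6750)
edge 3: e_3 = (+3.59, -0.67);  n_3 = (-0.1835, -0.9830)
∠(n_2, n_3) = 36.97°
δ = |180° − 36.97°| = 143.03°
143.03° > 2α = 69.98°  →  invalid

δ = 143.03°, invalid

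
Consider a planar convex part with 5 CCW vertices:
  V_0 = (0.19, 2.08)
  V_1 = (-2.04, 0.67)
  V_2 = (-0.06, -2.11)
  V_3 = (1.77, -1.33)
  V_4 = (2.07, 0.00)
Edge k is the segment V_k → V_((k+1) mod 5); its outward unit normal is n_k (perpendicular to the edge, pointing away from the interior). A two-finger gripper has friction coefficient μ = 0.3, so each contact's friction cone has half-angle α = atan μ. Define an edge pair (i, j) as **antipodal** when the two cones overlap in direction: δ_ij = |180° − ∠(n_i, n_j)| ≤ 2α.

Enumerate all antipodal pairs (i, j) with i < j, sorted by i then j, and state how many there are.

count = 2; pairs: (0,2), (1,4)

α = atan 0.3 = 16.70°;  2α = 33.40°
n_0 = (-0.5344, +0.8452)
n_1 = (-0.8145, -0.5801)
n_2 = (+0.3921, -0.9199)
n_3 = (+0.9755, -0.2200)
n_4 = (+0.7419, +0.6705)
  (0,1): δ = 86.85°  ·
  (0,2): δ = 9.22°  ✓
  (0,3): δ = 44.98°  ·
  (0,4): δ = 99.80°  ·
  (1,2): δ = 102.37°  ·
  (1,3): δ = 48.17°  ·
  (1,4): δ = 6.65°  ✓
  (2,3): δ = 125.80°  ·
  (2,4): δ = 70.98°  ·
  (3,4): δ = 125.18°  ·
antipodal pairs: 2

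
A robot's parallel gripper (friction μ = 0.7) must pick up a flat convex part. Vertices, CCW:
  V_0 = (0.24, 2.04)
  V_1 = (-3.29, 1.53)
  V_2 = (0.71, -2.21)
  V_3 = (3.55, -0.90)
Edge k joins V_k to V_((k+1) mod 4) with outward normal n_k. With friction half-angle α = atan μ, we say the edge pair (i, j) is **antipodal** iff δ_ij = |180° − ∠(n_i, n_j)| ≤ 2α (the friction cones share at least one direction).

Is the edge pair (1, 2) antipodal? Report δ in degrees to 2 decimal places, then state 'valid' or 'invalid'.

δ = 112.16°, invalid

α = atan 0.7 = 34.99°;  2α = 69.98°
edge 1: e_1 = (+4.00, -3.74);  n_1 = (-0.6830, -0.7304)
edge 2: e_2 = (+2.84, +1.31);  n_2 = (+0.4189, -0.9081)
∠(n_1, n_2) = 67.84°
δ = |180° − 67.84°| = 112.16°
112.16° > 2α = 69.98°  →  invalid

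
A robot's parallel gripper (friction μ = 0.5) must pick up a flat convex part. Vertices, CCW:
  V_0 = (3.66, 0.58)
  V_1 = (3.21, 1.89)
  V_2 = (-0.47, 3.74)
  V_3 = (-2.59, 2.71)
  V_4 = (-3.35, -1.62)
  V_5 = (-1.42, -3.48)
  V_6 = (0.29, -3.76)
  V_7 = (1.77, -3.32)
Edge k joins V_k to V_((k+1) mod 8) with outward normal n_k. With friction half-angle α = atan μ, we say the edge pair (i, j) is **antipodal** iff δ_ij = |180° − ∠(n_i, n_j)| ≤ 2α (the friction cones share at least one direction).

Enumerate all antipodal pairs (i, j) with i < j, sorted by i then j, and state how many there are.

count = 9; pairs: (0,3), (0,4), (1,4), (1,5), (1,6), (2,5), (2,6), (2,7), (3,7)

α = atan 0.5 = 26.57°;  2α = 53.13°
n_0 = (+0.9458, +0.3249)
n_1 = (+0.4492, +0.8935)
n_2 = (-0.4370, +0.8995)
n_3 = (-0.9849, +0.1729)
n_4 = (-0.6939, -0.7200)
n_5 = (-0.1616, -0.9869)
n_6 = (+0.2850, -0.9585)
n_7 = (+0.8999, -0.4361)
  (0,1): δ = 135.65°  ·
  (0,2): δ = 83.05°  ·
  (0,3): δ = 28.91°  ✓
  (0,4): δ = 27.10°  ✓
  (0,5): δ = 61.74°  ·
  (0,6): δ = 87.60°  ·
  (0,7): δ = 135.19°  ·
  (1,2): δ = 127.40°  ·
  (1,3): δ = 73.27°  ·
  (1,4): δ = 17.25°  ✓
  (1,5): δ = 17.39°  ✓
  (1,6): δ = 43.25°  ✓
  (1,7): δ = 90.83°  ·
  (2,3): δ = 125.87°  ·
  (2,4): δ = 69.85°  ·
  (2,5): δ = 35.21°  ✓
  (2,6): δ = 9.36°  ✓
  (2,7): δ = 38.23°  ✓
  (3,4): δ = 123.99°  ·
  (3,5): δ = 89.34°  ·
  (3,6): δ = 63.49°  ·
  (3,7): δ = 15.90°  ✓
  (4,5): δ = 145.36°  ·
  (4,6): δ = 119.50°  ·
  (4,7): δ = 71.91°  ·
  (5,6): δ = 154.14°  ·
  (5,7): δ = 106.56°  ·
  (6,7): δ = 132.41°  ·
antipodal pairs: 9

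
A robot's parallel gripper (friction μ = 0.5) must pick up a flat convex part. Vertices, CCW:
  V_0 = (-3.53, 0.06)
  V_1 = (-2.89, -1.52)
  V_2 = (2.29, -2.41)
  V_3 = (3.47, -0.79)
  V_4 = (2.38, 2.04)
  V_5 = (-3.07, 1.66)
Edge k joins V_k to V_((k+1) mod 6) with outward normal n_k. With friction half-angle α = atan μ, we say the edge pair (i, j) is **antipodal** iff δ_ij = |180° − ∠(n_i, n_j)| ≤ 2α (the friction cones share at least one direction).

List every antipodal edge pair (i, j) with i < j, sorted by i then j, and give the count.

α = atan 0.5 = 26.57°;  2α = 53.13°
n_0 = (-0.9268, -0.3754)
n_1 = (-0.1693, -0.9856)
n_2 = (+0.8083, -0.5888)
n_3 = (+0.9332, +0.3594)
n_4 = (-0.0696, +0.9976)
n_5 = (-0.9611, +0.2763)
  (0,1): δ = 121.80°  ·
  (0,2): δ = 58.12°  ·
  (0,3): δ = 0.99°  ✓
  (0,4): δ = 71.94°  ·
  (0,5): δ = 141.91°  ·
  (1,2): δ = 116.32°  ·
  (1,3): δ = 59.19°  ·
  (1,4): δ = 13.74°  ✓
  (1,5): δ = 83.71°  ·
  (2,3): δ = 122.87°  ·
  (2,4): δ = 49.94°  ✓
  (2,5): δ = 20.03°  ✓
  (3,4): δ = 107.08°  ·
  (3,5): δ = 37.10°  ✓
  (4,5): δ = 110.03°  ·
antipodal pairs: 5

count = 5; pairs: (0,3), (1,4), (2,4), (2,5), (3,5)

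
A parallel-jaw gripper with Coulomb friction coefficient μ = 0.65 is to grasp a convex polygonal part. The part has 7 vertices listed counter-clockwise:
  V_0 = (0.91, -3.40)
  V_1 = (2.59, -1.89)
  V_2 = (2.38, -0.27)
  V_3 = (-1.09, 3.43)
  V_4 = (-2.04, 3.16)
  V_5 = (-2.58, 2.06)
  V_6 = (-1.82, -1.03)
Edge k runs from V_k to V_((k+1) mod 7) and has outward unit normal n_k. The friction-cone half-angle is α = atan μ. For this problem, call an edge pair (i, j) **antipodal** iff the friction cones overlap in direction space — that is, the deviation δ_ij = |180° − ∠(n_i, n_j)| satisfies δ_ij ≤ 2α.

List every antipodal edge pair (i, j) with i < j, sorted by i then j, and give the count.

α = atan 0.65 = 33.02°;  2α = 66.05°
n_0 = (+0.6685, -0.7437)
n_1 = (+0.9917, +0.1286)
n_2 = (+0.7294, +0.6841)
n_3 = (-0.2734, +0.9619)
n_4 = (-0.8977, +0.4407)
n_5 = (-0.9711, -0.2388)
n_6 = (-0.6556, -0.7551)
  (0,1): δ = 124.56°  ·
  (0,2): δ = 88.79°  ·
  (0,3): δ = 26.08°  ✓
  (0,4): δ = 21.90°  ✓
  (0,5): δ = 61.87°  ✓
  (0,6): δ = 97.09°  ·
  (1,2): δ = 144.22°  ·
  (1,3): δ = 81.52°  ·
  (1,4): δ = 33.53°  ✓
  (1,5): δ = 6.43°  ✓
  (1,6): δ = 41.65°  ✓
  (2,3): δ = 117.30°  ·
  (2,4): δ = 69.31°  ·
  (2,5): δ = 29.34°  ✓
  (2,6): δ = 5.88°  ✓
  (3,4): δ = 132.01°  ·
  (3,5): δ = 92.05°  ·
  (3,6): δ = 56.83°  ✓
  (4,5): δ = 140.04°  ·
  (4,6): δ = 104.82°  ·
  (5,6): δ = 144.78°  ·
antipodal pairs: 9

count = 9; pairs: (0,3), (0,4), (0,5), (1,4), (1,5), (1,6), (2,5), (2,6), (3,6)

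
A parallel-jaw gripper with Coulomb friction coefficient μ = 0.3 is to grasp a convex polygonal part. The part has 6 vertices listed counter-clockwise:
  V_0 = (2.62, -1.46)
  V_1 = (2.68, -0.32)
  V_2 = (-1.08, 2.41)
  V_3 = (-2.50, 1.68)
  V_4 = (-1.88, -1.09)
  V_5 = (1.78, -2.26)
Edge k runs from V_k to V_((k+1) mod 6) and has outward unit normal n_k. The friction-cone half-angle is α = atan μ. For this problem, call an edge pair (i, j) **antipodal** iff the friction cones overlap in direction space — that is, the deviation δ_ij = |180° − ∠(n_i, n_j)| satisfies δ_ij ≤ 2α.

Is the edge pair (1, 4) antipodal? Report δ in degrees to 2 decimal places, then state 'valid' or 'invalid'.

α = atan 0.3 = 16.70°;  2α = 33.40°
edge 1: e_1 = (-3.76, +2.73);  n_1 = (+0.5875, +0.8092)
edge 4: e_4 = (+3.66, -1.17);  n_4 = (-0.3045, -0.9525)
∠(n_1, n_4) = 161.75°
δ = |180° − 161.75°| = 18.25°
18.25° ≤ 2α = 33.40°  →  valid

δ = 18.25°, valid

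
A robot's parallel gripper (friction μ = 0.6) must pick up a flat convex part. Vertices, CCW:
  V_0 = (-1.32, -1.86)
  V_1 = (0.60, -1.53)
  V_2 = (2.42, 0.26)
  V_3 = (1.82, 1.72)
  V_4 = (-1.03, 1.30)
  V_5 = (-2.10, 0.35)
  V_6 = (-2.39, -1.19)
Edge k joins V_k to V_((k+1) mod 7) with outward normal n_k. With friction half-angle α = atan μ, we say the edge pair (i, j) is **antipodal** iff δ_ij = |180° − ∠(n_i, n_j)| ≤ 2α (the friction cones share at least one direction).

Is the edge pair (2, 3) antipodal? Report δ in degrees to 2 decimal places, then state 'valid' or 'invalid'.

α = atan 0.6 = 30.96°;  2α = 61.93°
edge 2: e_2 = (-0.60, +1.46);  n_2 = (+0.9249, +0.3801)
edge 3: e_3 = (-2.85, -0.42);  n_3 = (-0.1458, +0.9893)
∠(n_2, n_3) = 76.04°
δ = |180° − 76.04°| = 103.96°
103.96° > 2α = 61.93°  →  invalid

δ = 103.96°, invalid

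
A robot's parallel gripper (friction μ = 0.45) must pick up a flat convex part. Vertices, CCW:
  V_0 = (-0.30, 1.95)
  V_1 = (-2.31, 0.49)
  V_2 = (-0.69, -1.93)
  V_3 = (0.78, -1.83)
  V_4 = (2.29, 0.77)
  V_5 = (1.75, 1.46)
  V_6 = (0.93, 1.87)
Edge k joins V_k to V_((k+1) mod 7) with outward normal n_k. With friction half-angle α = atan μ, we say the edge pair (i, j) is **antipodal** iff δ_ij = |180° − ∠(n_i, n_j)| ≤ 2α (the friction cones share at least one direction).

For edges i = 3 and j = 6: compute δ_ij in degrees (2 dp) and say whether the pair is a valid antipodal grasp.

α = atan 0.45 = 24.23°;  2α = 48.46°
edge 3: e_3 = (+1.51, +2.60);  n_3 = (+0.8647, -0.5022)
edge 6: e_6 = (-1.23, +0.08);  n_6 = (+0.0649, +0.9979)
∠(n_3, n_6) = 116.43°
δ = |180° − 116.43°| = 63.57°
63.57° > 2α = 48.46°  →  invalid

δ = 63.57°, invalid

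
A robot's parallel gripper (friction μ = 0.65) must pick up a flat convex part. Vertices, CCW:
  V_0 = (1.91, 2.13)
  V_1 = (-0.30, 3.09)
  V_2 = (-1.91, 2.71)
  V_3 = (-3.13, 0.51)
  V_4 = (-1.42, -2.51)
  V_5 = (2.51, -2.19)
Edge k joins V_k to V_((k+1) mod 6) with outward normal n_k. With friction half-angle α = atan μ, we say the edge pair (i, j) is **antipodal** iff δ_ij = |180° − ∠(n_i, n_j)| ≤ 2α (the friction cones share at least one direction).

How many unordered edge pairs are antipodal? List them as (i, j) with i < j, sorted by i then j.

count = 6; pairs: (0,3), (0,4), (1,4), (2,4), (2,5), (3,5)

α = atan 0.65 = 33.02°;  2α = 66.05°
n_0 = (+0.3984, +0.9172)
n_1 = (-0.2297, +0.9733)
n_2 = (-0.8745, +0.4850)
n_3 = (-0.8702, -0.4927)
n_4 = (+0.0812, -0.9967)
n_5 = (+0.9905, +0.1376)
  (0,1): δ = 143.24°  ·
  (0,2): δ = 95.53°  ·
  (0,3): δ = 37.00°  ✓
  (0,4): δ = 28.13°  ✓
  (0,5): δ = 121.39°  ·
  (1,2): δ = 132.29°  ·
  (1,3): δ = 73.76°  ·
  (1,4): δ = 8.63°  ✓
  (1,5): δ = 84.63°  ·
  (2,3): δ = 121.47°  ·
  (2,4): δ = 56.33°  ✓
  (2,5): δ = 36.92°  ✓
  (3,4): δ = 114.86°  ·
  (3,5): δ = 21.61°  ✓
  (4,5): δ = 86.75°  ·
antipodal pairs: 6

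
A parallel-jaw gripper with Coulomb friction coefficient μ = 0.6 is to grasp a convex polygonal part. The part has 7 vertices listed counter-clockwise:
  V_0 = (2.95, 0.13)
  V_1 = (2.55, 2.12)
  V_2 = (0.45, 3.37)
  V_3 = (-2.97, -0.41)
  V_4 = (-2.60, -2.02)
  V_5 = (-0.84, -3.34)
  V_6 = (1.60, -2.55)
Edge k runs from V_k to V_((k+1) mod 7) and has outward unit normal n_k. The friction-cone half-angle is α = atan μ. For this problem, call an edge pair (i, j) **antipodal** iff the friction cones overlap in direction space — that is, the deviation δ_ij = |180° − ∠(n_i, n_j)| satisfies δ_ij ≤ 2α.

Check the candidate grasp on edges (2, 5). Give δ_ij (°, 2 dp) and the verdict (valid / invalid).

δ = 29.92°, valid

α = atan 0.6 = 30.96°;  2α = 61.93°
edge 2: e_2 = (-3.42, -3.78);  n_2 = (-0.7415, +0.6709)
edge 5: e_5 = (+2.44, +0.79);  n_5 = (+0.3080, -0.9514)
∠(n_2, n_5) = 150.08°
δ = |180° − 150.08°| = 29.92°
29.92° ≤ 2α = 61.93°  →  valid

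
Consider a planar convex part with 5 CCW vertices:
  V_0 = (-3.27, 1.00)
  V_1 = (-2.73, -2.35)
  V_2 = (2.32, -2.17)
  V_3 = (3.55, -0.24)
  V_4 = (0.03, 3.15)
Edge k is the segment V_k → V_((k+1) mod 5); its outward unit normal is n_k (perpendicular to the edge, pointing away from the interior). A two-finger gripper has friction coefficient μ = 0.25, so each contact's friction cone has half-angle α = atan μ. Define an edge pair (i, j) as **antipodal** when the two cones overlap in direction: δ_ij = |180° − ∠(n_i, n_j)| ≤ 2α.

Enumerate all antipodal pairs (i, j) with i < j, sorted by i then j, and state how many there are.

α = atan 0.25 = 14.04°;  2α = 28.07°
n_0 = (-0.9873, -0.1591)
n_1 = (+0.0356, -0.9994)
n_2 = (+0.8433, -0.5374)
n_3 = (+0.6937, +0.7203)
n_4 = (-0.5459, +0.8379)
  (0,1): δ = 97.12°  ·
  (0,2): δ = 41.67°  ·
  (0,3): δ = 36.92°  ·
  (0,4): δ = 113.93°  ·
  (1,2): δ = 124.55°  ·
  (1,3): δ = 45.96°  ·
  (1,4): δ = 31.04°  ·
  (2,3): δ = 101.41°  ·
  (2,4): δ = 24.41°  ✓
  (3,4): δ = 102.99°  ·
antipodal pairs: 1

count = 1; pairs: (2,4)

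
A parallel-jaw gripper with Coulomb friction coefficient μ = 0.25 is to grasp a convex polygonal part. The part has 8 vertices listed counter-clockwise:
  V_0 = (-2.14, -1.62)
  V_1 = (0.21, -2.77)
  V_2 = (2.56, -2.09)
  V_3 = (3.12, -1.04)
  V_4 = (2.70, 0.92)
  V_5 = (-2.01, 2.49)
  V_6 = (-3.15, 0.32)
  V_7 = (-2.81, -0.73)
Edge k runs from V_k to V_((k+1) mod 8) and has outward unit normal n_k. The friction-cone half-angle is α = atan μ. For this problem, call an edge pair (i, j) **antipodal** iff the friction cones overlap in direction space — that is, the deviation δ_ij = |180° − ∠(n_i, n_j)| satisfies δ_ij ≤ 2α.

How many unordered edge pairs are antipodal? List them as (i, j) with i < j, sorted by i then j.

α = atan 0.25 = 14.04°;  2α = 28.07°
n_0 = (-0.4396, -0.8982)
n_1 = (+0.2780, -0.9606)
n_2 = (+0.8824, -0.4706)
n_3 = (+0.9778, +0.2095)
n_4 = (+0.3162, +0.9487)
n_5 = (-0.8853, +0.4651)
n_6 = (-0.9514, -0.3081)
n_7 = (-0.7989, -0.6014)
  (0,1): δ = 137.79°  ·
  (0,2): δ = 92.00°  ·
  (0,3): δ = 51.83°  ·
  (0,4): δ = 7.64°  ✓
  (0,5): δ = 88.36°  ·
  (0,6): δ = 134.02°  ·
  (0,7): δ = 153.05°  ·
  (1,2): δ = 134.21°  ·
  (1,3): δ = 94.04°  ·
  (1,4): δ = 34.57°  ·
  (1,5): δ = 46.15°  ·
  (1,6): δ = 91.80°  ·
  (1,7): δ = 110.83°  ·
  (2,3): δ = 139.83°  ·
  (2,4): δ = 80.36°  ·
  (2,5): δ = 0.36°  ✓
  (2,6): δ = 46.01°  ·
  (2,7): δ = 65.05°  ·
  (3,4): δ = 120.53°  ·
  (3,5): δ = 39.81°  ·
  (3,6): δ = 5.85°  ✓
  (3,7): δ = 24.88°  ✓
  (4,5): δ = 99.28°  ·
  (4,6): δ = 53.62°  ·
  (4,7): δ = 34.59°  ·
  (5,6): δ = 134.34°  ·
  (5,7): δ = 115.31°  ·
  (6,7): δ = 160.97°  ·
antipodal pairs: 4

count = 4; pairs: (0,4), (2,5), (3,6), (3,7)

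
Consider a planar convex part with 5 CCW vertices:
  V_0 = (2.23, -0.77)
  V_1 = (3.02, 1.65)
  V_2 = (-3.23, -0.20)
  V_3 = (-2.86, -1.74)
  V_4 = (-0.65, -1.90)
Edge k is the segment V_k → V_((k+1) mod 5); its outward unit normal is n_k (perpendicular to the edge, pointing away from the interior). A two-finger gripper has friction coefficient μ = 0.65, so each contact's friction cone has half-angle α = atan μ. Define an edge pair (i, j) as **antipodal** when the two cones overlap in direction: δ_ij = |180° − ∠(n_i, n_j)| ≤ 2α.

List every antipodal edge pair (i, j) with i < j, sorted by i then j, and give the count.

count = 4; pairs: (0,1), (0,2), (1,3), (1,4)

α = atan 0.65 = 33.02°;  2α = 66.05°
n_0 = (+0.9506, -0.3103)
n_1 = (-0.2838, +0.9589)
n_2 = (-0.9723, -0.2336)
n_3 = (-0.0722, -0.9974)
n_4 = (+0.3653, -0.9309)
  (0,1): δ = 55.43°  ✓
  (0,2): δ = 31.59°  ✓
  (0,3): δ = 103.94°  ·
  (0,4): δ = 129.50°  ·
  (1,2): δ = 92.98°  ·
  (1,3): δ = 20.63°  ✓
  (1,4): δ = 4.93°  ✓
  (2,3): δ = 107.65°  ·
  (2,4): δ = 82.09°  ·
  (3,4): δ = 154.44°  ·
antipodal pairs: 4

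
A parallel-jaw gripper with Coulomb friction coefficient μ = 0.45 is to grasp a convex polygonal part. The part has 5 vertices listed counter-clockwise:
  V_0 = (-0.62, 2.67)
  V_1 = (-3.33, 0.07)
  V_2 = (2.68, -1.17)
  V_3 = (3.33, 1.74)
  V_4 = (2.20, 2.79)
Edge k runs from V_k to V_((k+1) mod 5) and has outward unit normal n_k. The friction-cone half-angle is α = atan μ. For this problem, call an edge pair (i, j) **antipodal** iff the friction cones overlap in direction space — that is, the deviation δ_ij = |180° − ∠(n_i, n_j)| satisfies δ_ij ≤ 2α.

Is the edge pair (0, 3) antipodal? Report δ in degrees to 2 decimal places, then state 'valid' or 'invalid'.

δ = 93.29°, invalid

α = atan 0.45 = 24.23°;  2α = 48.46°
edge 0: e_0 = (-2.71, -2.60);  n_0 = (-0.6923, +0.7216)
edge 3: e_3 = (-1.13, +1.05);  n_3 = (+0.6807, +0.7326)
∠(n_0, n_3) = 86.71°
δ = |180° − 86.71°| = 93.29°
93.29° > 2α = 48.46°  →  invalid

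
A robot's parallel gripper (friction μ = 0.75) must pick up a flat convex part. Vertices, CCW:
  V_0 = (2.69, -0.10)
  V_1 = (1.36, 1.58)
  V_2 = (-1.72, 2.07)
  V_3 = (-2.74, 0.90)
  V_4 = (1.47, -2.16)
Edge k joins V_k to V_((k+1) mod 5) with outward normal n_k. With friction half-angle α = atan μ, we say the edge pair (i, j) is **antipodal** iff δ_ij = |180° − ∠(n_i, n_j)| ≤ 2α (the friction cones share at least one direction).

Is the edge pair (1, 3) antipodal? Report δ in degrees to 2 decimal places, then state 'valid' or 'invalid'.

α = atan 0.75 = 36.87°;  2α = 73.74°
edge 1: e_1 = (-3.08, +0.49);  n_1 = (+0.1571, +0.9876)
edge 3: e_3 = (+4.21, -3.06);  n_3 = (-0.5879, -0.8089)
∠(n_1, n_3) = 153.03°
δ = |180° − 153.03°| = 26.97°
26.97° ≤ 2α = 73.74°  →  valid

δ = 26.97°, valid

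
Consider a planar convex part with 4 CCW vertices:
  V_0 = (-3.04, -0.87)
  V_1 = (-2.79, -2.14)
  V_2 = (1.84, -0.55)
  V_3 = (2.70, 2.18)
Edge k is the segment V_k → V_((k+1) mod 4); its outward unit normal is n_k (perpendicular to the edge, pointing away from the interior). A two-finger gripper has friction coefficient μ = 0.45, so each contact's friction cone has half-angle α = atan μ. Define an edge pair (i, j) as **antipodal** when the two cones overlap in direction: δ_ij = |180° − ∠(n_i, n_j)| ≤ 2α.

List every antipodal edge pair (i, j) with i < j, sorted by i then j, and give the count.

count = 3; pairs: (0,2), (1,3), (2,3)

α = atan 0.45 = 24.23°;  2α = 48.46°
n_0 = (-0.9812, -0.1931)
n_1 = (+0.3248, -0.9458)
n_2 = (+0.9538, -0.3005)
n_3 = (-0.4692, +0.8831)
  (0,1): δ = 82.18°  ·
  (0,2): δ = 28.62°  ✓
  (0,3): δ = 106.85°  ·
  (1,2): δ = 126.44°  ·
  (1,3): δ = 9.03°  ✓
  (2,3): δ = 44.53°  ✓
antipodal pairs: 3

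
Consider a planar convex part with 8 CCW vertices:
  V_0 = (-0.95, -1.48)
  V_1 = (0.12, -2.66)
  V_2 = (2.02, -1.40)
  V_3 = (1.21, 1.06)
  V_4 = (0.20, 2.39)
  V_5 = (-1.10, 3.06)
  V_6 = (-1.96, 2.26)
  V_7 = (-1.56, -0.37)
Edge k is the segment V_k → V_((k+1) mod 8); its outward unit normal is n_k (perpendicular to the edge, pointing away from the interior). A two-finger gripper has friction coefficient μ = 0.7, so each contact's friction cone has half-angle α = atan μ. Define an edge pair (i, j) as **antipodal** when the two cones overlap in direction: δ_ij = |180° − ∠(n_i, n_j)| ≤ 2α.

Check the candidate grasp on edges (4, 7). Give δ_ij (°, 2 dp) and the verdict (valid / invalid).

δ = 33.94°, valid

α = atan 0.7 = 34.99°;  2α = 69.98°
edge 4: e_4 = (-1.30, +0.67);  n_4 = (+0.4581, +0.8889)
edge 7: e_7 = (+0.61, -1.11);  n_7 = (-0.8764, -0.4816)
∠(n_4, n_7) = 146.06°
δ = |180° − 146.06°| = 33.94°
33.94° ≤ 2α = 69.98°  →  valid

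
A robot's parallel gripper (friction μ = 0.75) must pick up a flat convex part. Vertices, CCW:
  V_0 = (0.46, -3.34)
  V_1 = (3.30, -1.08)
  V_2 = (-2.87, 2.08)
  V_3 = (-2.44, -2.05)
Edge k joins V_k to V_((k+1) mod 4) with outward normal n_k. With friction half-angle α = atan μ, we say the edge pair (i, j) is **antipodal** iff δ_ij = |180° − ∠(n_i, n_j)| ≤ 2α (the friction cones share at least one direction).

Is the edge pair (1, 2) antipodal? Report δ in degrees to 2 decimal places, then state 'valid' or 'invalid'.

δ = 56.94°, valid

α = atan 0.75 = 36.87°;  2α = 73.74°
edge 1: e_1 = (-6.17, +3.16);  n_1 = (+0.4558, +0.8901)
edge 2: e_2 = (+0.43, -4.13);  n_2 = (-0.9946, -0.1036)
∠(n_1, n_2) = 123.06°
δ = |180° − 123.06°| = 56.94°
56.94° ≤ 2α = 73.74°  →  valid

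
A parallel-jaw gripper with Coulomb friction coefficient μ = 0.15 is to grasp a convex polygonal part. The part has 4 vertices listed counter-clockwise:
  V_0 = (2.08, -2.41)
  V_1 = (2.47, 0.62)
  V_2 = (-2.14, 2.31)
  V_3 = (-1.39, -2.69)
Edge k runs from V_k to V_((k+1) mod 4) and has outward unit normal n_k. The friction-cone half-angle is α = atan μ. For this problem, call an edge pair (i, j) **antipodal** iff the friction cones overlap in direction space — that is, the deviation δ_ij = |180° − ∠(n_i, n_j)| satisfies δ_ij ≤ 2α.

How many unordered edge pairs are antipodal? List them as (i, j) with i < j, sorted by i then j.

count = 1; pairs: (0,2)

α = atan 0.15 = 8.53°;  2α = 17.06°
n_0 = (+0.9918, -0.1277)
n_1 = (+0.3442, +0.9389)
n_2 = (-0.9889, -0.1483)
n_3 = (+0.0804, -0.9968)
  (0,1): δ = 102.80°  ·
  (0,2): δ = 15.87°  ✓
  (0,3): δ = 101.95°  ·
  (1,2): δ = 61.34°  ·
  (1,3): δ = 24.75°  ·
  (2,3): δ = 93.92°  ·
antipodal pairs: 1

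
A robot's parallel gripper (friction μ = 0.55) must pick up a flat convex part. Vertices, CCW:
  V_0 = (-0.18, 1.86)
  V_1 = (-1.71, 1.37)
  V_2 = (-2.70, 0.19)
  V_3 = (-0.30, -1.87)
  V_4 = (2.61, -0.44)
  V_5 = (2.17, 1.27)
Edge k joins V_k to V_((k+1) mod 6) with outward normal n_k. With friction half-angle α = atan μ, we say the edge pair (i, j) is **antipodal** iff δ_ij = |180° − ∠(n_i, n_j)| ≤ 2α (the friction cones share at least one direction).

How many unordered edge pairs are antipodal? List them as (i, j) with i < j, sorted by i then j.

α = atan 0.55 = 28.81°;  2α = 57.62°
n_0 = (-0.3050, +0.9524)
n_1 = (-0.7661, +0.6427)
n_2 = (-0.6513, -0.7588)
n_3 = (+0.4410, -0.8975)
n_4 = (+0.9685, +0.2492)
n_5 = (+0.2435, +0.9699)
  (0,1): δ = 147.75°  ·
  (0,2): δ = 58.40°  ·
  (0,3): δ = 8.41°  ✓
  (0,4): δ = 86.67°  ·
  (0,5): δ = 148.15°  ·
  (1,2): δ = 90.64°  ·
  (1,3): δ = 23.83°  ✓
  (1,4): δ = 54.43°  ✓
  (1,5): δ = 115.90°  ·
  (2,3): δ = 113.19°  ·
  (2,4): δ = 34.93°  ✓
  (2,5): δ = 26.55°  ✓
  (3,4): δ = 101.74°  ·
  (3,5): δ = 40.26°  ✓
  (4,5): δ = 118.52°  ·
antipodal pairs: 6

count = 6; pairs: (0,3), (1,3), (1,4), (2,4), (2,5), (3,5)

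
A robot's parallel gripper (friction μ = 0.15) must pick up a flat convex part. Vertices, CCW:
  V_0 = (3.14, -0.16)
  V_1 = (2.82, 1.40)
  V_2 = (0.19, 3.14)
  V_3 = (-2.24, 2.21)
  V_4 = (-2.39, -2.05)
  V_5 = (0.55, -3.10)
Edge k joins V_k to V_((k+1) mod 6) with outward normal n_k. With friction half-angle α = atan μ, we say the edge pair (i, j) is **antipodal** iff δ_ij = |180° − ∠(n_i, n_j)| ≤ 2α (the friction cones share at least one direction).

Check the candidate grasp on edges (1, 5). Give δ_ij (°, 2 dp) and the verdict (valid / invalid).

α = atan 0.15 = 8.53°;  2α = 17.06°
edge 1: e_1 = (-2.63, +1.74);  n_1 = (+0.5518, +0.8340)
edge 5: e_5 = (+2.59, +2.94);  n_5 = (+0.7504, -0.6610)
∠(n_1, n_5) = 97.89°
δ = |180° − 97.89°| = 82.11°
82.11° > 2α = 17.06°  →  invalid

δ = 82.11°, invalid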